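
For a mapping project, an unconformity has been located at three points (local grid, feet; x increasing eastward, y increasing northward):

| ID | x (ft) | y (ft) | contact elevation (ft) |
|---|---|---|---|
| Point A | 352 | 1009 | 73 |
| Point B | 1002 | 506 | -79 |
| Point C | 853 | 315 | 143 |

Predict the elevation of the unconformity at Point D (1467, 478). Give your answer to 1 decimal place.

Two edge vectors: Point A→Point B = (650, -503, -152), Point A→Point C = (501, -694, 70).
Normal n = (Point A→Point B) × (Point A→Point C) = (-140698, -121652, -199097).
So ∂z/∂x = −n_x/n_z = −0.706681 and ∂z/∂y = −n_y/n_z = −0.611019.
Intercept c from Point A: 73 + 248.75 + 616.52 = 938.27.
At (1467, 478): z = −1036.7 − 292.1 + 938.27 = -390.5 ft.

-390.5 ft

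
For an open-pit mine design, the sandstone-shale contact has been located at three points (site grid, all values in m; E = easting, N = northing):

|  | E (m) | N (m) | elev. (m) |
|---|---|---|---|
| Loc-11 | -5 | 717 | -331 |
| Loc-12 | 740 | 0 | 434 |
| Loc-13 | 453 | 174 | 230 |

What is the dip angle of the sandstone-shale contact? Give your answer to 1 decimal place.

Let the plane be z = a·E + b·N + c.
Loc-12−Loc-11: 745a − 717b = 765;  Loc-13−Loc-11: 458a − 543b = 561.
Solving gives a = 0.17279, b = −0.88740.
Gradient magnitude |∇z| = √(a² + b²) = √(0.02986 + 0.78749) = 0.90407.
True dip = arctan(0.90407) = 42.1°, dipping toward N (azimuth ≈ 349°).

42.1°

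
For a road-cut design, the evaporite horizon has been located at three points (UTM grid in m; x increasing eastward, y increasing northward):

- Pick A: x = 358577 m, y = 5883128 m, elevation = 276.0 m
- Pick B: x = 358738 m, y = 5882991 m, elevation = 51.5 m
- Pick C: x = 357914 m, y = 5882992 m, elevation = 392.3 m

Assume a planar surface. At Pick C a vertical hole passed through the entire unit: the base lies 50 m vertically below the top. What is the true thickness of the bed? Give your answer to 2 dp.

Two edge vectors: Pick A→Pick B = (161, -137, -224.5), Pick A→Pick C = (-663, -136, 116.3).
Normal n = (Pick A→Pick B) × (Pick A→Pick C) = (-46465.1, 130119.2, -112727).
So ∂z/∂x = −n_x/n_z = −0.41219 and ∂z/∂y = −n_y/n_z = 1.15429.
|∇z| = √(a²+b²) = 1.22567, so dip δ = arctan(1.22567) = 50.79°.
True thickness = vertical thickness × cos δ = 50 × cos 50.79° = 31.61 m.

31.61 m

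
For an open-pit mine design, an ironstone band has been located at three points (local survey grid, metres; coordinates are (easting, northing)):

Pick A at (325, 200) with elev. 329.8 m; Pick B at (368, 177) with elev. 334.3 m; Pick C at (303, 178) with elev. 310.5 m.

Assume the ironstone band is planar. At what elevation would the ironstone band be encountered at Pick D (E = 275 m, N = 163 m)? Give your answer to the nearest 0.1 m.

292.5 m

Let the plane be z = a·E + b·N + c.
Pick B−Pick A: 43a − 23b = 4.5;  Pick C−Pick A: −22a − 22b = −19.3.
Solving gives a = 0.37390, b = 0.50337.
Then c = 329.8 − a·325 − b·200 = 107.61.
At (275, 163): z = 102.8 + 82.1 + 107.61 = 292.5 m.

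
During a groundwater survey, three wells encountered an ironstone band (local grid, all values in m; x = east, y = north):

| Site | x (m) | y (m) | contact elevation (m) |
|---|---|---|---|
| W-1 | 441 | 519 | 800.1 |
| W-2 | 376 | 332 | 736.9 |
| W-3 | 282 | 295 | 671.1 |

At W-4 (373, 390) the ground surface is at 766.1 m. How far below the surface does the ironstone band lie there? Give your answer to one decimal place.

24.8 m

Let the plane be z = a·x + b·y + c.
W-2−W-1: −65a − 187b = −63.2;  W-3−W-1: −159a − 224b = −129.
Solving gives a = 0.65684, b = 0.10966.
Then c = 800.1 − a·441 − b·519 = 453.52.
At (373, 390): z_contact = 245.00 + 42.77 + 453.52 = 741.29 m.
Depth below ground = 766.1 − 741.29 = 24.8 m.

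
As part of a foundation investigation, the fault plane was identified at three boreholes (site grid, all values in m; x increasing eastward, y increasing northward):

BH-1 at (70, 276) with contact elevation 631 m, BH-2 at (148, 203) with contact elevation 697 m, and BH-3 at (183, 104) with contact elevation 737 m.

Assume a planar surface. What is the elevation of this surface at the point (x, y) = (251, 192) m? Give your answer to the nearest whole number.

771 m

Two edge vectors: BH-1→BH-2 = (78, -73, 66), BH-1→BH-3 = (113, -172, 106).
Normal n = (BH-1→BH-2) × (BH-1→BH-3) = (3614, -810, -5167).
So ∂z/∂x = −n_x/n_z = 0.69944 and ∂z/∂y = −n_y/n_z = −0.15676.
Intercept c from BH-1: 631 − 48.96 + 43.27 = 625.31.
At (251, 192): z = 175.6 − 30.1 + 625.31 = 770.8 m.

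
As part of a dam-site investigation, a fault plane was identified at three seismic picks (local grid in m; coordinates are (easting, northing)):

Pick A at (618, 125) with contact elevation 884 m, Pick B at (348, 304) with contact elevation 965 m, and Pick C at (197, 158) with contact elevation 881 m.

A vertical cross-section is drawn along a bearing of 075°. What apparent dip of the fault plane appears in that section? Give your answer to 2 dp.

Two edge vectors: Pick A→Pick B = (-270, 179, 81), Pick A→Pick C = (-421, 33, -3).
Normal n = (Pick A→Pick B) × (Pick A→Pick C) = (-3210, -34911, 66449).
So ∂z/∂E = −n_x/n_z = 0.04831 and ∂z/∂N = −n_y/n_z = 0.52538.
Unit vector along 075° is (sin 75°, cos 75°) = (0.9659, 0.2588).
Slope in that direction = a·(0.9659) + b·(0.2588) = 0.18264.
Apparent dip = arctan|0.18264| = 10.35° (true dip is 27.8°, so apparent ≤ true as expected).

10.35°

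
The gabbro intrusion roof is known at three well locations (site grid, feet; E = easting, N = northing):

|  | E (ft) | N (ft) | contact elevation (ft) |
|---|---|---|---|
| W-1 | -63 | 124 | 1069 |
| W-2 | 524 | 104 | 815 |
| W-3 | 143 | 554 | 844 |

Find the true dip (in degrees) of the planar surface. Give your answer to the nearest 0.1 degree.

Two edge vectors: W-1→W-2 = (587, -20, -254), W-1→W-3 = (206, 430, -225).
Normal n = (W-1→W-2) × (W-1→W-3) = (113720, 79751, 256530).
So ∂z/∂E = −n_x/n_z = −0.44330 and ∂z/∂N = −n_y/n_z = −0.31088.
Gradient magnitude |∇z| = √(a² + b²) = √(0.19652 + 0.09665) = 0.54145.
True dip = arctan(0.54145) = 28.4°, dipping toward NE (azimuth ≈ 055°).

28.4°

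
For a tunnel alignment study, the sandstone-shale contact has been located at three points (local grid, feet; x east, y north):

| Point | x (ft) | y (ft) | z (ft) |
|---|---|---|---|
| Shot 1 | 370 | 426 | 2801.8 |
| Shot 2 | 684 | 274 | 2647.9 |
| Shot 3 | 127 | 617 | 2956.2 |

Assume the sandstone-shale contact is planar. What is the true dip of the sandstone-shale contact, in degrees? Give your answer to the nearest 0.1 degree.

Two edge vectors: Shot 1→Shot 2 = (314, -152, -153.9), Shot 1→Shot 3 = (-243, 191, 154.4).
Normal n = (Shot 1→Shot 2) × (Shot 1→Shot 3) = (5926.1, -11083.9, 23038).
So ∂z/∂x = −n_x/n_z = −0.25723 and ∂z/∂y = −n_y/n_z = 0.48111.
Gradient magnitude |∇z| = √(a² + b²) = √(0.06617 + 0.23147) = 0.54556.
True dip = arctan(0.54556) = 28.6°, dipping toward SSE (azimuth ≈ 152°).

28.6°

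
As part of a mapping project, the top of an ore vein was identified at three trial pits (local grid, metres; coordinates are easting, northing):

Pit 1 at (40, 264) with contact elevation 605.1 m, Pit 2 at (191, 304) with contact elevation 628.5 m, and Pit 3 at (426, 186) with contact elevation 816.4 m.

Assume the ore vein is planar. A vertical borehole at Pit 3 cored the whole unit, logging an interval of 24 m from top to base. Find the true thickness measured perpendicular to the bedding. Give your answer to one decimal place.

Let the plane be z = a·easting + b·northing + c.
Pit 2−Pit 1: 151a + 40b = 23.4;  Pit 3−Pit 1: 386a − 78b = 211.3.
Solving gives a = 0.37759, b = −0.84040.
|∇z| = √(a²+b²) = 0.92132, so dip δ = arctan(0.92132) = 42.66°.
True thickness = vertical thickness × cos δ = 24 × cos 42.66° = 17.7 m.

17.7 m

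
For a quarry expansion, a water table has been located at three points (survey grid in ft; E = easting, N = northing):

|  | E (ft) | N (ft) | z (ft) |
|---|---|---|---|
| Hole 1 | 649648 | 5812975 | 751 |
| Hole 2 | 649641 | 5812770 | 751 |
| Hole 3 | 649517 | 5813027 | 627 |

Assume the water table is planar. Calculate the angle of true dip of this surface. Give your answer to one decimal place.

Let the plane be z = a·E + b·N + c.
Hole 2−Hole 1: −7a − 205b = 0;  Hole 3−Hole 1: −131a + 52b = −124.
Solving gives a = 0.93391, b = −0.03189.
Gradient magnitude |∇z| = √(a² + b²) = √(0.87218 + 0.00102) = 0.93445.
True dip = arctan(0.93445) = 43.1°, dipping toward W (azimuth ≈ 272°).

43.1°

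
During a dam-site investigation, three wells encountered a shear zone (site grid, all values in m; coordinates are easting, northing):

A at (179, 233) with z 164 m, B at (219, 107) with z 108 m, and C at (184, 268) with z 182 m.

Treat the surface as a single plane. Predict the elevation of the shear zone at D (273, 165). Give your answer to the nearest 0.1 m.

Let the plane be z = a·easting + b·northing + c.
B−A: 40a − 126b = −56;  C−A: 5a + 35b = 18.
Solving gives a = 0.15172, b = 0.49261.
Then c = 164 − a·179 − b·233 = 22.06.
At (273, 165): z = 41.4 + 81.3 + 22.06 = 144.8 m.

144.8 m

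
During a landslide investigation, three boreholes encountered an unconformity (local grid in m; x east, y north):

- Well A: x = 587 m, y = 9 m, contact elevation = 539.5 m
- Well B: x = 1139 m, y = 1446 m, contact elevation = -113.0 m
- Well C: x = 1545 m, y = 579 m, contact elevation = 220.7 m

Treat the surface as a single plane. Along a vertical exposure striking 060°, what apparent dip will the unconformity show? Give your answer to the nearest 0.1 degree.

Two edge vectors: Well A→Well B = (552, 1437, -652.5), Well A→Well C = (958, 570, -318.8).
Normal n = (Well A→Well B) × (Well A→Well C) = (-86190.6, -449117.4, -1062006).
So ∂z/∂x = −n_x/n_z = −0.08116 and ∂z/∂y = −n_y/n_z = −0.42290.
Unit vector along 060° is (sin 60°, cos 60°) = (0.8660, 0.5000).
Slope in that direction = a·(0.8660) + b·(0.5000) = −0.28173.
Apparent dip = arctan|0.28173| = 15.7° (true dip is 23.3°, so apparent ≤ true as expected).

15.7°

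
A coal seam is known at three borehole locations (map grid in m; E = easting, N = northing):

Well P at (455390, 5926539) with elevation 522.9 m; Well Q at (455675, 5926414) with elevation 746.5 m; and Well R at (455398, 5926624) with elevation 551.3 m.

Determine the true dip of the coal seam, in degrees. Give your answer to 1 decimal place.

Let the plane be z = a·E + b·N + c.
Well Q−Well P: 285a − 125b = 223.6;  Well R−Well P: 8a + 85b = 28.4.
Solving gives a = 0.89419, b = 0.24996.
Gradient magnitude |∇z| = √(a² + b²) = √(0.79958 + 0.06248) = 0.92847.
True dip = arctan(0.92847) = 42.9°, dipping toward WSW (azimuth ≈ 254°).

42.9°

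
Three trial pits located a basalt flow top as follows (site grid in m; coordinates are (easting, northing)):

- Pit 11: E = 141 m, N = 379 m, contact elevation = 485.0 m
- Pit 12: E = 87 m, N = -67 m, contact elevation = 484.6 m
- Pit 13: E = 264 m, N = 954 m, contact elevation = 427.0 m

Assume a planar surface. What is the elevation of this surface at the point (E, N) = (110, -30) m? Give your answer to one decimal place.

Two edge vectors: Pit 11→Pit 12 = (-54, -446, -0.4), Pit 11→Pit 13 = (123, 575, -58).
Normal n = (Pit 11→Pit 12) × (Pit 11→Pit 13) = (26098, -3181.2, 23808).
So ∂z/∂E = −n_x/n_z = −1.09619 and ∂z/∂N = −n_y/n_z = 0.13362.
Intercept c from Pit 11: 485 + 154.56 − 50.64 = 588.92.
At (110, -30): z = −120.6 − 4.0 + 588.92 = 464.3 m.

464.3 m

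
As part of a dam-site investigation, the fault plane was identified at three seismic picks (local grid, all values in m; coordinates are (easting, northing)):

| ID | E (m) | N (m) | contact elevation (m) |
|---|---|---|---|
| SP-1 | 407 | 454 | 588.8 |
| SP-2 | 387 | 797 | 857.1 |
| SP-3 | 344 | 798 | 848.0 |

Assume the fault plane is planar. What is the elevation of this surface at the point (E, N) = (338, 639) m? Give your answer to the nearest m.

Let the plane be z = a·E + b·N + c.
SP-2−SP-1: −20a + 343b = 268.3;  SP-3−SP-1: −63a + 344b = 259.2.
Solving gives a = 0.23013, b = 0.79563.
Then c = 588.8 − a·407 − b·454 = 133.92.
At (338, 639): z = 77.8 + 508.4 + 133.92 = 720.1 m.

720 m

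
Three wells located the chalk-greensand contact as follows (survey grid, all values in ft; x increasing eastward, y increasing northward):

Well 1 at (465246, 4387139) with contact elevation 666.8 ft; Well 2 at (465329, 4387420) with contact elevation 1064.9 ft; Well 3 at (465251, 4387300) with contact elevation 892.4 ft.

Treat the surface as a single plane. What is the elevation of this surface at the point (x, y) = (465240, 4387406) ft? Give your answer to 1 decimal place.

1040.1 ft

Two edge vectors: Well 1→Well 2 = (83, 281, 398.1), Well 1→Well 3 = (5, 161, 225.6).
Normal n = (Well 1→Well 2) × (Well 1→Well 3) = (-700.5, -16734.3, 11958).
So ∂z/∂x = −n_x/n_z = 0.058580030 and ∂z/∂y = −n_y/n_z = 1.399422980.
Intercept c from Well 1: 666.8 − 27254.12 − 6139463.13 = −6166050.46.
At (465240, 4387406): z = 27253.8 + 6139836.8 − 6166050.46 = 1040.1 ft.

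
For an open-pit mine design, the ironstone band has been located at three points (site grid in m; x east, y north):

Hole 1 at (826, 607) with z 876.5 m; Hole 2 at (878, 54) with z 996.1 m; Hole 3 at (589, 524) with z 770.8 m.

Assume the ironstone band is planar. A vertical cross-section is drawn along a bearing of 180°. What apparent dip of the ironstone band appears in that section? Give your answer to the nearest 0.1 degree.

Let the plane be z = a·x + b·y + c.
Hole 2−Hole 1: 52a − 553b = 119.6;  Hole 3−Hole 1: −237a − 83b = −105.7.
Solving gives a = 0.50510, b = −0.16878.
Unit vector along 180° is (sin 180°, cos 180°) = (0.0000, -1.0000).
Slope in that direction = a·(0.0000) + b·(-1.0000) = 0.16878.
Apparent dip = arctan|0.16878| = 9.6° (true dip is 28.0°, so apparent ≤ true as expected).

9.6°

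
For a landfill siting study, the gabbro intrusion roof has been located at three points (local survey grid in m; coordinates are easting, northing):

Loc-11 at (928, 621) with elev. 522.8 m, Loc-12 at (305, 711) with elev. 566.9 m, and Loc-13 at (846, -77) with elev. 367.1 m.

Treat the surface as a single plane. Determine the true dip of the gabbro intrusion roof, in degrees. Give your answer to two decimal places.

Two edge vectors: Loc-11→Loc-12 = (-623, 90, 44.1), Loc-11→Loc-13 = (-82, -698, -155.7).
Normal n = (Loc-11→Loc-12) × (Loc-11→Loc-13) = (16768.8, -100617.3, 442234).
So ∂z/∂easting = −n_x/n_z = −0.03792 and ∂z/∂northing = −n_y/n_z = 0.22752.
Gradient magnitude |∇z| = √(a² + b²) = √(0.00144 + 0.05177) = 0.23066.
True dip = arctan(0.23066) = 12.99°, dipping toward S (azimuth ≈ 171°).

12.99°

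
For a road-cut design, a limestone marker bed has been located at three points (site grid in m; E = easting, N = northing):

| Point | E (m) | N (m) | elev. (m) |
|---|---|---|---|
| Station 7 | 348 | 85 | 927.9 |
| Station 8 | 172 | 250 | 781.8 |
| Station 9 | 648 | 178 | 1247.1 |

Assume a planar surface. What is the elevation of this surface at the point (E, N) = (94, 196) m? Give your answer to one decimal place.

Let the plane be z = a·E + b·N + c.
Station 8−Station 7: −176a + 165b = −146.1;  Station 9−Station 7: 300a + 93b = 319.2.
Solving gives a = 1.00588, b = 0.18748.
Then c = 927.9 − a·348 − b·85 = 561.92.
At (94, 196): z = 94.6 + 36.7 + 561.92 = 693.2 m.

693.2 m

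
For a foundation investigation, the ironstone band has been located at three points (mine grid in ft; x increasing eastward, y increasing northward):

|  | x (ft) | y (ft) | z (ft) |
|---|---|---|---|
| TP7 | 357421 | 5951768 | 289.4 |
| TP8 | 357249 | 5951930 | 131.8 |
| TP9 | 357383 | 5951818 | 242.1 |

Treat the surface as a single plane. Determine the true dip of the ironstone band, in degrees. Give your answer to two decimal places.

Two edge vectors: TP7→TP8 = (-172, 162, -157.6), TP7→TP9 = (-38, 50, -47.3).
Normal n = (TP7→TP8) × (TP7→TP9) = (217.4, -2146.8, -2444).
So ∂z/∂x = −n_x/n_z = 0.08895 and ∂z/∂y = −n_y/n_z = −0.87840.
Gradient magnitude |∇z| = √(a² + b²) = √(0.00791 + 0.77158) = 0.88289.
True dip = arctan(0.88289) = 41.44°, dipping toward N (azimuth ≈ 354°).

41.44°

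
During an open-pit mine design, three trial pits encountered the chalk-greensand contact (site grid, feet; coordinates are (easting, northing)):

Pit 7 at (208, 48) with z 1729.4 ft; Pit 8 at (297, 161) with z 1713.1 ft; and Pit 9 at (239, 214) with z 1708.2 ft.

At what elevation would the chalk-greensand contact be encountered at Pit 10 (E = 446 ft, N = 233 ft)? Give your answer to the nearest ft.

Two edge vectors: Pit 7→Pit 8 = (89, 113, -16.3), Pit 7→Pit 9 = (31, 166, -21.2).
Normal n = (Pit 7→Pit 8) × (Pit 7→Pit 9) = (310.2, 1381.5, 11271).
So ∂z/∂E = −n_x/n_z = −0.02752 and ∂z/∂N = −n_y/n_z = −0.12257.
Intercept c from Pit 7: 1729.4 + 5.72 + 5.88 = 1741.01.
At (446, 233): z = −12.3 − 28.6 + 1741.01 = 1700.2 ft.

1700 ft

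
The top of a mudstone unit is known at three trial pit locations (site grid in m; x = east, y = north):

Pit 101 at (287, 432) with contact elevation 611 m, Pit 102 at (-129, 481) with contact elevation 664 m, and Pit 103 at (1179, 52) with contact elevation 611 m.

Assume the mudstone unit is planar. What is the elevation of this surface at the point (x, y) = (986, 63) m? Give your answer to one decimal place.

640.4 m

Two edge vectors: Pit 101→Pit 102 = (-416, 49, 53), Pit 101→Pit 103 = (892, -380, 0).
Normal n = (Pit 101→Pit 102) × (Pit 101→Pit 103) = (20140, 47276, 114372).
So ∂z/∂x = −n_x/n_z = −0.176092 and ∂z/∂y = −n_y/n_z = −0.413353.
Intercept c from Pit 101: 611 + 50.54 + 178.57 = 840.11.
At (986, 63): z = −173.6 − 26.0 + 840.11 = 640.4 m.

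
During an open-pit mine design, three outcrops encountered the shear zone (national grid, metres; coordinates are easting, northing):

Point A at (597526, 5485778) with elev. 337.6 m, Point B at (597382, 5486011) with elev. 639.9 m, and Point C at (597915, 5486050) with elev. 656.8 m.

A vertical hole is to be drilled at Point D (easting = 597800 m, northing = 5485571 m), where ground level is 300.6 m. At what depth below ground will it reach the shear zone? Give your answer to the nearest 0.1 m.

Let the plane be z = a·easting + b·northing + c.
Point B−Point A: −144a + 233b = 302.3;  Point C−Point A: 389a + 272b = 319.2.
Solving gives a = −0.060490736, b = 1.260040060.
Then c = 337.6 − a·597526 − b·5485778 = −6875817.65.
At (597800, 5485571): z_contact = −36161.36 + 6912039.21 − 6875817.65 = 60.20 m.
Depth below ground = 300.6 − 60.20 = 240.4 m.

240.4 m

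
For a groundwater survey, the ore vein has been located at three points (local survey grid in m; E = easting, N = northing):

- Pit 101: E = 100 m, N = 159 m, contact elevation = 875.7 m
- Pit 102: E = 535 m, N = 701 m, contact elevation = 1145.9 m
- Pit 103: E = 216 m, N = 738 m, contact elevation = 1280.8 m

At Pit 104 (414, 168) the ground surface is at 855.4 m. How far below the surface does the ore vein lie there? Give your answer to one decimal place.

77.7 m

Let the plane be z = a·E + b·N + c.
Pit 102−Pit 101: 435a + 542b = 270.2;  Pit 103−Pit 101: 116a + 579b = 405.1.
Solving gives a = −0.33397, b = 0.76656.
Then c = 875.7 − a·100 − b·159 = 787.21.
At (414, 168): z_contact = −138.26 + 128.78 + 787.21 = 777.73 m.
Depth below ground = 855.4 − 777.73 = 77.7 m.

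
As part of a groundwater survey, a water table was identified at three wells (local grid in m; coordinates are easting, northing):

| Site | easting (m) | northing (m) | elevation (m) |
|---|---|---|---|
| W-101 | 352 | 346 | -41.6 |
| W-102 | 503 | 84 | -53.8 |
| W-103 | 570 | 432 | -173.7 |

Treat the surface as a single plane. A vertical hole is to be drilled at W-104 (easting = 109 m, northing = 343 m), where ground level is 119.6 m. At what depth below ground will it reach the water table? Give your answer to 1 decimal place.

36.9 m

Let the plane be z = a·easting + b·northing + c.
W-102−W-101: 151a − 262b = −12.2;  W-103−W-101: 218a + 86b = −132.1.
Solving gives a = −0.50868, b = −0.24660.
Then c = -41.6 − a·352 − b·346 = 222.78.
At (109, 343): z_contact = −55.45 − 84.59 + 222.78 = 82.75 m.
Depth below ground = 119.6 − 82.75 = 36.9 m.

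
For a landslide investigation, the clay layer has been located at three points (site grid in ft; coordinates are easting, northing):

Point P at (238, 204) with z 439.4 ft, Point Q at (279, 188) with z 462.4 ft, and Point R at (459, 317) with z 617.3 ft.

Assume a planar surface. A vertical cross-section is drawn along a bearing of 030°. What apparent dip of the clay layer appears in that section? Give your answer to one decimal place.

Two edge vectors: Point P→Point Q = (41, -16, 23), Point P→Point R = (221, 113, 177.9).
Normal n = (Point P→Point Q) × (Point P→Point R) = (-5445.4, -2210.9, 8169).
So ∂z/∂easting = −n_x/n_z = 0.66659 and ∂z/∂northing = −n_y/n_z = 0.27065.
Unit vector along 030° is (sin 30°, cos 30°) = (0.5000, 0.8660).
Slope in that direction = a·(0.5000) + b·(0.8660) = 0.56768.
Apparent dip = arctan|0.56768| = 29.6° (true dip is 35.7°, so apparent ≤ true as expected).

29.6°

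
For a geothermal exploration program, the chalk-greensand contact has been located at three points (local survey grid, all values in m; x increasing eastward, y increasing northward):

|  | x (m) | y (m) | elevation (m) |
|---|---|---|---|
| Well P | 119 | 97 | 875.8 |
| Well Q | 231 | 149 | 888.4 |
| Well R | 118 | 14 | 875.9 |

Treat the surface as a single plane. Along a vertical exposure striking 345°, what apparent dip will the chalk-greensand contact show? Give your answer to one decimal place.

1.8°

Let the plane be z = a·x + b·y + c.
Well Q−Well P: 112a + 52b = 12.6;  Well R−Well P: −1a − 83b = 0.1.
Solving gives a = 0.11370, b = −0.00257.
Unit vector along 345° is (sin 345°, cos 345°) = (-0.2588, 0.9659).
Slope in that direction = a·(-0.2588) + b·(0.9659) = −0.03191.
Apparent dip = arctan|0.03191| = 1.8° (true dip is 6.5°, so apparent ≤ true as expected).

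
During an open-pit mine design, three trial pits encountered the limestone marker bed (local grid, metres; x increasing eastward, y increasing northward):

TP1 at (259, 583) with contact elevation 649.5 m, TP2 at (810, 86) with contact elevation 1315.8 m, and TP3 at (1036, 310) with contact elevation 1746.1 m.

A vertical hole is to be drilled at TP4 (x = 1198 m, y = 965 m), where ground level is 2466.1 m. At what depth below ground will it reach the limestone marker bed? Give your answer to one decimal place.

Let the plane be z = a·x + b·y + c.
TP2−TP1: 551a − 497b = 666.3;  TP3−TP1: 777a − 273b = 1096.6.
Solving gives a = 1.540261, b = 0.366969.
Then c = 649.5 − a·259 − b·583 = 36.63.
At (1198, 965): z_contact = 1845.23 + 354.13 + 36.63 = 2235.99 m.
Depth below ground = 2466.1 − 2235.99 = 230.1 m.

230.1 m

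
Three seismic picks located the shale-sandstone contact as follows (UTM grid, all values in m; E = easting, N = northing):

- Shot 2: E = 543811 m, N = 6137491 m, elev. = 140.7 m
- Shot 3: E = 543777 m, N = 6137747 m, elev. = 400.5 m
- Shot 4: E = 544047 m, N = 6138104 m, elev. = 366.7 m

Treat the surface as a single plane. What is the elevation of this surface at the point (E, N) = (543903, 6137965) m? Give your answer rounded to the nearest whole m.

428 m

Let the plane be z = a·E + b·N + c.
Shot 3−Shot 2: −34a + 256b = 259.8;  Shot 4−Shot 2: 236a + 613b = 226.
Solving gives a = −1.24789436, b = 0.84910778.
Then c = 140.7 − a·543811 − b·6137491 = −4532631.98.
At (543903, 6137965): z = −678733.5 + 5211793.8 − 4532631.98 = 428.4 m.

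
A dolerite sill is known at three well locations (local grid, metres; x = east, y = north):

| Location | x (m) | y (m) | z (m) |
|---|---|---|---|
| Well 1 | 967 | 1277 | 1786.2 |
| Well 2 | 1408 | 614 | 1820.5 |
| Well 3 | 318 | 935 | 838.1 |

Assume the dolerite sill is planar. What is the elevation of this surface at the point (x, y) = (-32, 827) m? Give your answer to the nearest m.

379 m

Two edge vectors: Well 1→Well 2 = (441, -663, 34.3), Well 1→Well 3 = (-649, -342, -948.1).
Normal n = (Well 1→Well 2) × (Well 1→Well 3) = (640320.9, 395851.4, -581109).
So ∂z/∂x = −n_x/n_z = 1.10189 and ∂z/∂y = −n_y/n_z = 0.68120.
Intercept c from Well 1: 1786.2 − 1065.53 − 869.89 = −149.22.
At (-32, 827): z = −35.3 + 563.4 − 149.22 = 378.9 m.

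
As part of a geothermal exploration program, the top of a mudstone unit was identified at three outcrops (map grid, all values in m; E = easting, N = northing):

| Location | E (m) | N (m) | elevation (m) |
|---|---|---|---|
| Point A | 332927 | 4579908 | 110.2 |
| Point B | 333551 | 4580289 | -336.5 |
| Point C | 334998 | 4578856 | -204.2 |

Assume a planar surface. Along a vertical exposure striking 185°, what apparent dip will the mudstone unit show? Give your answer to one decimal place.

28.3°

Let the plane be z = a·E + b·N + c.
Point B−Point A: 624a + 381b = −446.7;  Point C−Point A: 2071a − 1052b = −314.4.
Solving gives a = −0.40797, b = −0.50428.
Unit vector along 185° is (sin 185°, cos 185°) = (-0.0872, -0.9962).
Slope in that direction = a·(-0.0872) + b·(-0.9962) = 0.53791.
Apparent dip = arctan|0.53791| = 28.3° (true dip is 33.0°, so apparent ≤ true as expected).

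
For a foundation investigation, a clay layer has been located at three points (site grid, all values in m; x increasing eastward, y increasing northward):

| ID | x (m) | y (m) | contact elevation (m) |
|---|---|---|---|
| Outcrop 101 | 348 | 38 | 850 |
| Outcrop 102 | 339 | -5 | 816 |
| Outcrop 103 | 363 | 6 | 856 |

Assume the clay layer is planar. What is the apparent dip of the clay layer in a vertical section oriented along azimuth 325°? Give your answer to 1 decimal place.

Two edge vectors: Outcrop 101→Outcrop 102 = (-9, -43, -34), Outcrop 101→Outcrop 103 = (15, -32, 6).
Normal n = (Outcrop 101→Outcrop 102) × (Outcrop 101→Outcrop 103) = (-1346, -456, 933).
So ∂z/∂x = −n_x/n_z = 1.44266 and ∂z/∂y = −n_y/n_z = 0.48875.
Unit vector along 325° is (sin 325°, cos 325°) = (-0.5736, 0.8192).
Slope in that direction = a·(-0.5736) + b·(0.8192) = −0.42712.
Apparent dip = arctan|0.42712| = 23.1° (true dip is 56.7°, so apparent ≤ true as expected).

23.1°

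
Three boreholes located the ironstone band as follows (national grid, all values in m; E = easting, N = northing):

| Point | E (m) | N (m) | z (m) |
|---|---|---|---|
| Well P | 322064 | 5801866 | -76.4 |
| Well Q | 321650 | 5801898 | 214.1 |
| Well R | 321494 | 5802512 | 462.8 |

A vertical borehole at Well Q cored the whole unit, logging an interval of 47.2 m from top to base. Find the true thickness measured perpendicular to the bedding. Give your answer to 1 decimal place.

38.3 m

Let the plane be z = a·E + b·N + c.
Well Q−Well P: −414a + 32b = 290.5;  Well R−Well P: −570a + 646b = 539.2.
Solving gives a = −0.68381, b = 0.23131.
|∇z| = √(a²+b²) = 0.72187, so dip δ = arctan(0.72187) = 35.82°.
True thickness = vertical thickness × cos δ = 47.2 × cos 35.82° = 38.3 m.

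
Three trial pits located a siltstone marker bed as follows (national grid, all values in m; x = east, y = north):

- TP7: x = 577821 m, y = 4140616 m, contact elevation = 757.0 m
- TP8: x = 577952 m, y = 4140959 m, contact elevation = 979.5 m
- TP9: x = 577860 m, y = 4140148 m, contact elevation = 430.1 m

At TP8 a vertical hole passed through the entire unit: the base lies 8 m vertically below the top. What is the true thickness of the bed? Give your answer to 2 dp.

6.56 m

Two edge vectors: TP7→TP8 = (131, 343, 222.5), TP7→TP9 = (39, -468, -326.9).
Normal n = (TP7→TP8) × (TP7→TP9) = (-7996.7, 51501.4, -74685).
So ∂z/∂x = −n_x/n_z = −0.10707 and ∂z/∂y = −n_y/n_z = 0.68958.
|∇z| = √(a²+b²) = 0.69784, so dip δ = arctan(0.69784) = 34.91°.
True thickness = vertical thickness × cos δ = 8 × cos 34.91° = 6.56 m.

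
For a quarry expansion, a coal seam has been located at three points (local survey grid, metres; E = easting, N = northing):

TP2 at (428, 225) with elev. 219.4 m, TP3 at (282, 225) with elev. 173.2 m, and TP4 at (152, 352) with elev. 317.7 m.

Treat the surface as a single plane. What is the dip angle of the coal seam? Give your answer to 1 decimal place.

56.2°

Two edge vectors: TP2→TP3 = (-146, 0, -46.2), TP2→TP4 = (-276, 127, 98.3).
Normal n = (TP2→TP3) × (TP2→TP4) = (5867.4, 27103, -18542).
So ∂z/∂E = −n_x/n_z = 0.31644 and ∂z/∂N = −n_y/n_z = 1.46171.
Gradient magnitude |∇z| = √(a² + b²) = √(0.10013 + 2.13659) = 1.49557.
True dip = arctan(1.49557) = 56.2°, dipping toward SSW (azimuth ≈ 192°).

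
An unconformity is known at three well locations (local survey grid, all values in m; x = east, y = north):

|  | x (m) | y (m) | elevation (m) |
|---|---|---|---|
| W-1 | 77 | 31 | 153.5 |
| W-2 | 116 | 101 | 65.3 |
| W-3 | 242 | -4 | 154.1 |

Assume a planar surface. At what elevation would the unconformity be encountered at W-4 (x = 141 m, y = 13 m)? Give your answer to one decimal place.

158.7 m

Two edge vectors: W-1→W-2 = (39, 70, -88.2), W-1→W-3 = (165, -35, 0.6).
Normal n = (W-1→W-2) × (W-1→W-3) = (-3045, -14576.4, -12915).
So ∂z/∂x = −n_x/n_z = −0.23577 and ∂z/∂y = −n_y/n_z = −1.12864.
Intercept c from W-1: 153.5 + 18.15 + 34.99 = 206.64.
At (141, 13): z = −33.2 − 14.7 + 206.64 = 158.7 m.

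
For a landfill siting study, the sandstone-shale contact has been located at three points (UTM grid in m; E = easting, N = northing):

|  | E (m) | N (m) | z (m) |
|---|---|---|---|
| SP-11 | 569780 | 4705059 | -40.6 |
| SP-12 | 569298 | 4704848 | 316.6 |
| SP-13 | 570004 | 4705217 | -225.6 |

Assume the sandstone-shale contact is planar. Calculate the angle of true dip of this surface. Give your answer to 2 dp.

34.24°

Two edge vectors: SP-11→SP-12 = (-482, -211, 357.2), SP-11→SP-13 = (224, 158, -185).
Normal n = (SP-11→SP-12) × (SP-11→SP-13) = (-17402.6, -9157.2, -28892).
So ∂z/∂E = −n_x/n_z = −0.60233 and ∂z/∂N = −n_y/n_z = −0.31695.
Gradient magnitude |∇z| = √(a² + b²) = √(0.36280 + 0.10045) = 0.68063.
True dip = arctan(0.68063) = 34.24°, dipping toward ENE (azimuth ≈ 062°).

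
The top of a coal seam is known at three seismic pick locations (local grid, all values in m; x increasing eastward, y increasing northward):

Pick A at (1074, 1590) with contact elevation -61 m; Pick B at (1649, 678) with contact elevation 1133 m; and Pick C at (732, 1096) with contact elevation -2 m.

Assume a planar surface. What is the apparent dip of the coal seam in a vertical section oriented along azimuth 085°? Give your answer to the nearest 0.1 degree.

Let the plane be z = a·x + b·y + c.
Pick B−Pick A: 575a − 912b = 1194;  Pick C−Pick A: −342a − 494b = 59.
Solving gives a = 0.89945, b = −0.74213.
Unit vector along 085° is (sin 85°, cos 85°) = (0.9962, 0.0872).
Slope in that direction = a·(0.9962) + b·(0.0872) = 0.83134.
Apparent dip = arctan|0.83134| = 39.7° (true dip is 49.4°, so apparent ≤ true as expected).

39.7°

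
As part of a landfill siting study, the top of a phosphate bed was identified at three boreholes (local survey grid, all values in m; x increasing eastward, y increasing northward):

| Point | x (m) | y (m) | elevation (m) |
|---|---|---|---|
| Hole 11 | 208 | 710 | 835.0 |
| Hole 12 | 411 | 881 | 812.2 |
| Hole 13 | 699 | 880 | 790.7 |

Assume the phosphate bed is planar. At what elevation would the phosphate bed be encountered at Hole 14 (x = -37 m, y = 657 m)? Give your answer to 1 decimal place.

855.7 m

Two edge vectors: Hole 11→Hole 12 = (203, 171, -22.8), Hole 11→Hole 13 = (491, 170, -44.3).
Normal n = (Hole 11→Hole 12) × (Hole 11→Hole 13) = (-3699.3, -2201.9, -49451).
So ∂z/∂x = −n_x/n_z = −0.07481 and ∂z/∂y = −n_y/n_z = −0.04453.
Intercept c from Hole 11: 835 + 15.56 + 31.61 = 882.17.
At (-37, 657): z = 2.8 − 29.3 + 882.17 = 855.7 m.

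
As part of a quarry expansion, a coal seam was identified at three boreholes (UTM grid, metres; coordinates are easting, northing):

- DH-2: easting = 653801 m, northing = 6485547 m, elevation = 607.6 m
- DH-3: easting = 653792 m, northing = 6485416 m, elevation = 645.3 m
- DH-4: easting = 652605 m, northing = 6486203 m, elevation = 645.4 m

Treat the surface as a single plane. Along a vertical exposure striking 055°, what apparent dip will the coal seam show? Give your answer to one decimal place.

17.1°

Two edge vectors: DH-2→DH-3 = (-9, -131, 37.7), DH-2→DH-4 = (-1196, 656, 37.8).
Normal n = (DH-2→DH-3) × (DH-2→DH-4) = (-29683, -44749, -162580).
So ∂z/∂easting = −n_x/n_z = −0.18257 and ∂z/∂northing = −n_y/n_z = −0.27524.
Unit vector along 055° is (sin 55°, cos 55°) = (0.8192, 0.5736).
Slope in that direction = a·(0.8192) + b·(0.5736) = −0.30743.
Apparent dip = arctan|0.30743| = 17.1° (true dip is 18.3°, so apparent ≤ true as expected).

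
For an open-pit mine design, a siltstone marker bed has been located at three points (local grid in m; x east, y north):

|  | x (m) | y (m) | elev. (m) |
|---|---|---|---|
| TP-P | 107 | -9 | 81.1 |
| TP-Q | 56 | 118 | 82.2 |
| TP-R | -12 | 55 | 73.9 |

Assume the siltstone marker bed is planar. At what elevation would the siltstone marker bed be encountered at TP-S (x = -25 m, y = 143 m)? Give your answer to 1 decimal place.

76.5 m

Two edge vectors: TP-P→TP-Q = (-51, 127, 1.1), TP-P→TP-R = (-119, 64, -7.2).
Normal n = (TP-P→TP-Q) × (TP-P→TP-R) = (-984.8, -498.1, 11849).
So ∂z/∂x = −n_x/n_z = 0.08311 and ∂z/∂y = −n_y/n_z = 0.04204.
Intercept c from TP-P: 81.1 − 8.89 + 0.38 = 72.59.
At (-25, 143): z = −2.1 + 6.0 + 72.59 = 76.5 m.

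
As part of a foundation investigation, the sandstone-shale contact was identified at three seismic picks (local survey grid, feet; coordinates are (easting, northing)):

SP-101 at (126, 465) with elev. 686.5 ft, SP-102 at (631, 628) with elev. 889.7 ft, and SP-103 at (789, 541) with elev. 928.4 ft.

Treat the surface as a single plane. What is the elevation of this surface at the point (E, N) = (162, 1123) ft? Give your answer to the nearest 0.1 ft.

817.5 ft

Two edge vectors: SP-101→SP-102 = (505, 163, 203.2), SP-101→SP-103 = (663, 76, 241.9).
Normal n = (SP-101→SP-102) × (SP-101→SP-103) = (23986.5, 12562.1, -69689).
So ∂z/∂E = −n_x/n_z = 0.344193 and ∂z/∂N = −n_y/n_z = 0.180259.
Intercept c from SP-101: 686.5 − 43.37 − 83.82 = 559.31.
At (162, 1123): z = 55.8 + 202.4 + 559.31 = 817.5 ft.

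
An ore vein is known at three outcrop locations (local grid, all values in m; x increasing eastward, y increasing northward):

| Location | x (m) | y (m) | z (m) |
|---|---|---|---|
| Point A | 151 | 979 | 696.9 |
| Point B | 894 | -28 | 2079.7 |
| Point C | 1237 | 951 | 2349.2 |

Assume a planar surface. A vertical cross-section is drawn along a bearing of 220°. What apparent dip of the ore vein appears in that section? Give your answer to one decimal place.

37.9°

Two edge vectors: Point A→Point B = (743, -1007, 1382.8), Point A→Point C = (1086, -28, 1652.3).
Normal n = (Point A→Point B) × (Point A→Point C) = (-1625147.7, 274061.9, 1072798).
So ∂z/∂x = −n_x/n_z = 1.51487 and ∂z/∂y = −n_y/n_z = −0.25546.
Unit vector along 220° is (sin 220°, cos 220°) = (-0.6428, -0.7660).
Slope in that direction = a·(-0.6428) + b·(-0.7660) = −0.77804.
Apparent dip = arctan|0.77804| = 37.9° (true dip is 56.9°, so apparent ≤ true as expected).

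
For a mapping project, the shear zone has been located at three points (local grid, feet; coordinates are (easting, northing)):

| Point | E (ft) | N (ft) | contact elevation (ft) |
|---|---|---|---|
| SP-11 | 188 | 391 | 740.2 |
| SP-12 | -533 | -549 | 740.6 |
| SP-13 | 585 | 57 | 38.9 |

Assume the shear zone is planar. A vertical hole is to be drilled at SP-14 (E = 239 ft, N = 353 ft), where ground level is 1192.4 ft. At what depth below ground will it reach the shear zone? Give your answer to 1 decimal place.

Let the plane be z = a·E + b·N + c.
SP-12−SP-11: −721a − 940b = 0.4;  SP-13−SP-11: 397a − 334b = −701.3.
Solving gives a = −1.07388, b = 0.82326.
Then c = 740.2 − a·188 − b·391 = 620.19.
At (239, 353): z_contact = −256.66 + 290.61 + 620.19 = 654.15 ft.
Depth below ground = 1192.4 − 654.15 = 538.3 ft.

538.3 ft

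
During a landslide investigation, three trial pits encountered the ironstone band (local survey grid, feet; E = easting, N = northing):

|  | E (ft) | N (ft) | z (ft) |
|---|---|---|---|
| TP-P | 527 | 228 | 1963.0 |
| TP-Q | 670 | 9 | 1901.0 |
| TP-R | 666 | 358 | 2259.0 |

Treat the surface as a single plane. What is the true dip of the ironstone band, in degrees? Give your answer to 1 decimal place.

Let the plane be z = a·E + b·N + c.
TP-Q−TP-P: 143a − 219b = −62;  TP-R−TP-P: 139a + 130b = 296.
Solving gives a = 1.15772, b = 1.03906.
Gradient magnitude |∇z| = √(a² + b²) = √(1.34031 + 1.07964) = 1.55562.
True dip = arctan(1.55562) = 57.3°, dipping toward SW (azimuth ≈ 228°).

57.3°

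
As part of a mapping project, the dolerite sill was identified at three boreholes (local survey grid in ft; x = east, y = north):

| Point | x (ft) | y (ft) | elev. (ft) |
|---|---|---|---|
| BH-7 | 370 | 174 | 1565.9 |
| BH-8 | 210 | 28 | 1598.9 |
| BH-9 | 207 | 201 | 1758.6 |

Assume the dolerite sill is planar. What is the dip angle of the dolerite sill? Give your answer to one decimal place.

53.9°

Let the plane be z = a·x + b·y + c.
BH-8−BH-7: −160a − 146b = 33;  BH-9−BH-7: −163a + 27b = 192.7.
Solving gives a = −1.03226, b = 0.90522.
Gradient magnitude |∇z| = √(a² + b²) = √(1.06557 + 0.81942) = 1.37295.
True dip = arctan(1.37295) = 53.9°, dipping toward SE (azimuth ≈ 131°).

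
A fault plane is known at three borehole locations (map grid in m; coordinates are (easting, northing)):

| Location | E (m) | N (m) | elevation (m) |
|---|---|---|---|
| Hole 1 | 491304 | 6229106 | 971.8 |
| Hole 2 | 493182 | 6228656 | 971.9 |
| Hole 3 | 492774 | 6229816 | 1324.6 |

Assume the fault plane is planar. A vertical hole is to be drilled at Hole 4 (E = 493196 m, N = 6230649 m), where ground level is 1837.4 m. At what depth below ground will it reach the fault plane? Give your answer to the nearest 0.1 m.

202.6 m

Two edge vectors: Hole 1→Hole 2 = (1878, -450, 0.1), Hole 1→Hole 3 = (1470, 710, 352.8).
Normal n = (Hole 1→Hole 2) × (Hole 1→Hole 3) = (-158831, -662411.4, 1994880).
So ∂z/∂E = −n_x/n_z = 0.079619325 and ∂z/∂N = −n_y/n_z = 0.332055763.
Intercept c from Hole 1: 971.8 − 39117.29 − 2068410.54 = −2106556.04.
At (493196, 6230649): z_contact = 39267.93 + 2068922.91 − 2106556.04 = 1634.80 m.
Depth below ground = 1837.4 − 1634.80 = 202.6 m.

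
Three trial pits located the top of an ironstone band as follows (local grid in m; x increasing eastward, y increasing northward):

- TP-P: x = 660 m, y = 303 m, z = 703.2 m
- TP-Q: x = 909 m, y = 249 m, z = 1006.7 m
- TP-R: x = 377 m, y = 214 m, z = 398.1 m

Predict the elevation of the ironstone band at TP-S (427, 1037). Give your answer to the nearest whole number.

Let the plane be z = a·x + b·y + c.
TP-Q−TP-P: 249a − 54b = 303.5;  TP-R−TP-P: −283a − 89b = −305.1.
Solving gives a = 1.16142, b = −0.26495.
Then c = 703.2 − a·660 − b·303 = 16.95.
At (427, 1037): z = 495.9 − 274.8 + 16.95 = 238.1 m.

238 m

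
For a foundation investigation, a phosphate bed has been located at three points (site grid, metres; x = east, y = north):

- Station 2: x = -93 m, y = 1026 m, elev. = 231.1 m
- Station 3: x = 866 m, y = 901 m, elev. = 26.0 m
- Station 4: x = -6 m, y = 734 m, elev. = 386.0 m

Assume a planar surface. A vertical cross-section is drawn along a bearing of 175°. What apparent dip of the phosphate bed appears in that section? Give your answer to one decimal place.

30.5°

Let the plane be z = a·x + b·y + c.
Station 3−Station 2: 959a − 125b = −205.1;  Station 4−Station 2: 87a − 292b = 154.9.
Solving gives a = −0.29445, b = −0.61821.
Unit vector along 175° is (sin 175°, cos 175°) = (0.0872, -0.9962).
Slope in that direction = a·(0.0872) + b·(-0.9962) = 0.59019.
Apparent dip = arctan|0.59019| = 30.5° (true dip is 34.4°, so apparent ≤ true as expected).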